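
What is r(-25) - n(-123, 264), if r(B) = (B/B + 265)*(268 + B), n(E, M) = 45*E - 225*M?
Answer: 129573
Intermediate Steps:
n(E, M) = -225*M + 45*E
r(B) = 71288 + 266*B (r(B) = (1 + 265)*(268 + B) = 266*(268 + B) = 71288 + 266*B)
r(-25) - n(-123, 264) = (71288 + 266*(-25)) - (-225*264 + 45*(-123)) = (71288 - 6650) - (-59400 - 5535) = 64638 - 1*(-64935) = 64638 + 64935 = 129573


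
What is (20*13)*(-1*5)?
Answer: -1300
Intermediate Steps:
(20*13)*(-1*5) = 260*(-5) = -1300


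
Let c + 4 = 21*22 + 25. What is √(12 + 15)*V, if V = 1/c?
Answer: √3/161 ≈ 0.010758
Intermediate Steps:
c = 483 (c = -4 + (21*22 + 25) = -4 + (462 + 25) = -4 + 487 = 483)
V = 1/483 ≈ 0.0020704
√(12 + 15)*V = √(12 + 15)*(1/483) = √27*(1/483) = (3*√3)*(1/483) = √3/161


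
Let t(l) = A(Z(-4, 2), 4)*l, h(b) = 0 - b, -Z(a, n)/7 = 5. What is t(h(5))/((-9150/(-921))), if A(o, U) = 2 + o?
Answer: 10131/610 ≈ 16.608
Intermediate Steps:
Z(a, n) = -35 (Z(a, n) = -7*5 = -35)
h(b) = -b
t(l) = -33*l (t(l) = (2 - 35)*l = -33*l)
t(h(5))/((-9150/(-921))) = (-(-33)*5)/((-9150/(-921))) = (-33*(-5))/((-9150*(-1/921))) = 165/(3050/307) = 165*(307/3050) = 10131/610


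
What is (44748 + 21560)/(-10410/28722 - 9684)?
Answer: -317416396/46359043 ≈ -6.8469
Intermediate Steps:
(44748 + 21560)/(-10410/28722 - 9684) = 66308/(-10410*1/28722 - 9684) = 66308/(-1735/4787 - 9684) = 66308/(-46359043/4787) = 66308*(-4787/46359043) = -317416396/46359043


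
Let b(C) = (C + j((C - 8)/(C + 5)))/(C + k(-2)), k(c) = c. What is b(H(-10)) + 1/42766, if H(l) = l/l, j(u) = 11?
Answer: -513191/42766 ≈ -12.000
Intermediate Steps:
H(l) = 1
b(C) = (11 + C)/(-2 + C) (b(C) = (C + 11)/(C - 2) = (11 + C)/(-2 + C))
b(H(-10)) + 1/42766 = (11 + 1)/(-2 + 1) + 1/42766 = 12/(-1) + 1/42766 = -1*12 + 1/42766 = -12 + 1/42766 = -513191/42766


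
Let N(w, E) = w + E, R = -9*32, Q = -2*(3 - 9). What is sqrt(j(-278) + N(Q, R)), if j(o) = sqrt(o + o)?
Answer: sqrt(-276 + 2*I*sqrt(139)) ≈ 0.70902 + 16.628*I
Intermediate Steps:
Q = 12 (Q = -2*(-6) = 12)
R = -288
j(o) = sqrt(2)*sqrt(o) (j(o) = sqrt(2*o) = sqrt(2)*sqrt(o))
N(w, E) = E + w
sqrt(j(-278) + N(Q, R)) = sqrt(sqrt(2)*sqrt(-278) + (-288 + 12)) = sqrt(sqrt(2)*(I*sqrt(278)) - 276) = sqrt(2*I*sqrt(139) - 276) = sqrt(-276 + 2*I*sqrt(139))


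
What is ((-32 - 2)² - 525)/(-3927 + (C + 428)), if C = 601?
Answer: -631/2898 ≈ -0.21774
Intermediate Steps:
((-32 - 2)² - 525)/(-3927 + (C + 428)) = ((-32 - 2)² - 525)/(-3927 + (601 + 428)) = ((-34)² - 525)/(-3927 + 1029) = (1156 - 525)/(-2898) = 631*(-1/2898) = -631/2898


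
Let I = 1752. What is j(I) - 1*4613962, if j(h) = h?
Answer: -4612210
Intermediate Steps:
j(I) - 1*4613962 = 1752 - 1*4613962 = 1752 - 4613962 = -4612210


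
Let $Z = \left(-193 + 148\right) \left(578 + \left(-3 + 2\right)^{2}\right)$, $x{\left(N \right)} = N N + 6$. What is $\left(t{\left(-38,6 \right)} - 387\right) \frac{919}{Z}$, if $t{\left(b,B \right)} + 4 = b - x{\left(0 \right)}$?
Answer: $\frac{26651}{1737} \approx 15.343$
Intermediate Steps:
$x{\left(N \right)} = 6 + N^{2}$ ($x{\left(N \right)} = N^{2} + 6 = 6 + N^{2}$)
$Z = -26055$ ($Z = - 45 \left(578 + \left(-1\right)^{2}\right) = - 45 \left(578 + 1\right) = \left(-45\right) 579 = -26055$)
$t{\left(b,B \right)} = -10 + b$ ($t{\left(b,B \right)} = -4 + \left(b - \left(6 + 0^{2}\right)\right) = -4 + \left(b - \left(6 + 0\right)\right) = -4 + \left(b - 6\right) = -4 + \left(-6 + b\right) = -10 + b$)
$\left(t{\left(-38,6 \right)} - 387\right) \frac{919}{Z} = \left(\left(-10 - 38\right) - 387\right) \frac{919}{-26055} = \left(-48 - 387\right) 919 \left(- \frac{1}{26055}\right) = \left(-435\right) \left(- \frac{919}{26055}\right) = \frac{26651}{1737}$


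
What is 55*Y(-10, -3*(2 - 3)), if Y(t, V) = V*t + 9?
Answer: -1155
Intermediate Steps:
Y(t, V) = 9 + V*t
55*Y(-10, -3*(2 - 3)) = 55*(9 - 3*(2 - 3)*(-10)) = 55*(9 - 3*(-1)*(-10)) = 55*(9 + 3*(-10)) = 55*(9 - 30) = 55*(-21) = -1155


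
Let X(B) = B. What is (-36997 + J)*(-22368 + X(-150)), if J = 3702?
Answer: 749736810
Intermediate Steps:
(-36997 + J)*(-22368 + X(-150)) = (-36997 + 3702)*(-22368 - 150) = -33295*(-22518) = 749736810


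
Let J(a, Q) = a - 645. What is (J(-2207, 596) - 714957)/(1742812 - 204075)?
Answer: -717809/1538737 ≈ -0.46649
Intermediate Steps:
J(a, Q) = -645 + a
(J(-2207, 596) - 714957)/(1742812 - 204075) = ((-645 - 2207) - 714957)/(1742812 - 204075) = (-2852 - 714957)/1538737 = -717809*1/1538737 = -717809/1538737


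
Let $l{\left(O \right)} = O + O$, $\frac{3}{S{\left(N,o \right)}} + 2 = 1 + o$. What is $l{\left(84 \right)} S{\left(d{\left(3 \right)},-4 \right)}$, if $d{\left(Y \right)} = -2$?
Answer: $- \frac{504}{5} \approx -100.8$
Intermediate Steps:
$S{\left(N,o \right)} = \frac{3}{-1 + o}$ ($S{\left(N,o \right)} = \frac{3}{-2 + \left(1 + o\right)} = \frac{3}{-1 + o}$)
$l{\left(O \right)} = 2 O$
$l{\left(84 \right)} S{\left(d{\left(3 \right)},-4 \right)} = 2 \cdot 84 \frac{3}{-1 - 4} = 168 \frac{3}{-5} = 168 \cdot 3 \left(- \frac{1}{5}\right) = 168 \left(- \frac{3}{5}\right) = - \frac{504}{5}$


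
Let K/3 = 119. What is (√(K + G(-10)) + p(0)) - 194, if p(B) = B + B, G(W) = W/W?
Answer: -194 + √358 ≈ -175.08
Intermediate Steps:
G(W) = 1
K = 357 (K = 3*119 = 357)
p(B) = 2*B
(√(K + G(-10)) + p(0)) - 194 = (√(357 + 1) + 2*0) - 194 = (√358 + 0) - 194 = √358 - 194 = -194 + √358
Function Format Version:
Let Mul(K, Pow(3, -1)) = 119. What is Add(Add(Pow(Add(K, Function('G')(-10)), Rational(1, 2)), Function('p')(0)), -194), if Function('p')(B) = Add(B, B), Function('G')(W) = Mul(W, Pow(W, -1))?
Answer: Add(-194, Pow(358, Rational(1, 2))) ≈ -175.08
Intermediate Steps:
Function('G')(W) = 1
K = 357 (K = Mul(3, 119) = 357)
Function('p')(B) = Mul(2, B)
Add(Add(Pow(Add(K, Function('G')(-10)), Rational(1, 2)), Function('p')(0)), -194) = Add(Add(Pow(Add(357, 1), Rational(1, 2)), Mul(2, 0)), -194) = Add(Add(Pow(358, Rational(1, 2)), 0), -194) = Add(Pow(358, Rational(1, 2)), -194) = Add(-194, Pow(358, Rational(1, 2)))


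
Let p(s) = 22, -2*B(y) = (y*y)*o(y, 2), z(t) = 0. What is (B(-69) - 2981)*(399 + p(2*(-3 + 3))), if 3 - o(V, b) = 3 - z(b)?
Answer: -1255001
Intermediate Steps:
o(V, b) = 0 (o(V, b) = 3 - (3 - 1*0) = 3 - (3 + 0) = 3 - 1*3 = 3 - 3 = 0)
B(y) = 0 (B(y) = -y*y*0/2 = -y²*0/2 = -½*0 = 0)
(B(-69) - 2981)*(399 + p(2*(-3 + 3))) = (0 - 2981)*(399 + 22) = -2981*421 = -1255001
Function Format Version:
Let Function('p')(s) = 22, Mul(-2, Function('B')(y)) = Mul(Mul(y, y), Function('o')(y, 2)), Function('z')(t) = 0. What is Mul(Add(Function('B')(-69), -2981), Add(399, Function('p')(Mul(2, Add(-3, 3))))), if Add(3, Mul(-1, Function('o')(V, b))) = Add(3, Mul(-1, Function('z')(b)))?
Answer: -1255001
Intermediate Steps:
Function('o')(V, b) = 0 (Function('o')(V, b) = Add(3, Mul(-1, Add(3, Mul(-1, 0)))) = Add(3, Mul(-1, Add(3, 0))) = Add(3, Mul(-1, 3)) = Add(3, -3) = 0)
Function('B')(y) = 0 (Function('B')(y) = Mul(Rational(-1, 2), Mul(Mul(y, y), 0)) = Mul(Rational(-1, 2), Mul(Pow(y, 2), 0)) = Mul(Rational(-1, 2), 0) = 0)
Mul(Add(Function('B')(-69), -2981), Add(399, Function('p')(Mul(2, Add(-3, 3))))) = Mul(Add(0, -2981), Add(399, 22)) = Mul(-2981, 421) = -1255001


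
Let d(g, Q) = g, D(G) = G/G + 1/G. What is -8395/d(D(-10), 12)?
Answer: -83950/9 ≈ -9327.8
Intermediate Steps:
D(G) = 1 + 1/G
-8395/d(D(-10), 12) = -8395*(-10/(1 - 10)) = -8395/((-1/10*(-9))) = -8395/9/10 = -8395*10/9 = -83950/9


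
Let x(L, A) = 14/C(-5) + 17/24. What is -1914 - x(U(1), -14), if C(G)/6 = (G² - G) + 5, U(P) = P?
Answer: -76591/40 ≈ -1914.8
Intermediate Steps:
C(G) = 30 - 6*G + 6*G² (C(G) = 6*((G² - G) + 5) = 6*(5 + G² - G) = 30 - 6*G + 6*G²)
x(L, A) = 31/40 (x(L, A) = 14/(30 - 6*(-5) + 6*(-5)²) + 17/24 = 14/(30 + 30 + 6*25) + 17*(1/24) = 14/(30 + 30 + 150) + 17/24 = 14/210 + 17/24 = 14*(1/210) + 17/24 = 1/15 + 17/24 = 31/40)
-1914 - x(U(1), -14) = -1914 - 1*31/40 = -1914 - 31/40 = -76591/40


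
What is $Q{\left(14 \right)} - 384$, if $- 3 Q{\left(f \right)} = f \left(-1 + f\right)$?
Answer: $- \frac{1334}{3} \approx -444.67$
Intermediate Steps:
$Q{\left(f \right)} = - \frac{f \left(-1 + f\right)}{3}$
$Q{\left(14 \right)} - 384 = \frac{1}{3} \cdot 14 \left(1 - 14\right) - 384 = \frac{1}{3} \cdot 14 \left(-13\right) - 384 = - \frac{182}{3} - 384 = - \frac{1334}{3}$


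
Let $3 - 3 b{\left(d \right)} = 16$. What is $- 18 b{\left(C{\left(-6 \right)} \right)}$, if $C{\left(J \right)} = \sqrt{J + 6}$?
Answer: $78$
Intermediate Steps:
$C{\left(J \right)} = \sqrt{6 + J}$
$b{\left(d \right)} = - \frac{13}{3}$ ($b{\left(d \right)} = 1 - \frac{16}{3} = - \frac{13}{3}$)
$- 18 b{\left(C{\left(-6 \right)} \right)} = \left(-18\right) \left(- \frac{13}{3}\right) = 78$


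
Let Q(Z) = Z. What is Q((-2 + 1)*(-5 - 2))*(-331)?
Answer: -2317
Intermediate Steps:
Q((-2 + 1)*(-5 - 2))*(-331) = ((-2 + 1)*(-5 - 2))*(-331) = -1*(-7)*(-331) = 7*(-331) = -2317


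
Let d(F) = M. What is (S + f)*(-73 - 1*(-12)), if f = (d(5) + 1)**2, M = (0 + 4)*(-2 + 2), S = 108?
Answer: -6649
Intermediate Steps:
M = 0 (M = 4*0 = 0)
d(F) = 0
f = 1 (f = (0 + 1)**2 = 1**2 = 1)
(S + f)*(-73 - 1*(-12)) = (108 + 1)*(-73 - 1*(-12)) = 109*(-73 + 12) = 109*(-61) = -6649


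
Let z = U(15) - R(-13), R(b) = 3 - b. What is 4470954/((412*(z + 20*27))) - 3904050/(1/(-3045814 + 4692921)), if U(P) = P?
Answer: -713991710444448423/111034 ≈ -6.4304e+12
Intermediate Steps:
z = -1 (z = 15 - (3 - 1*(-13)) = 15 - (3 + 13) = 15 - 1*16 = 15 - 16 = -1)
4470954/((412*(z + 20*27))) - 3904050/(1/(-3045814 + 4692921)) = 4470954/((412*(-1 + 20*27))) - 3904050/(1/(-3045814 + 4692921)) = 4470954/((412*(-1 + 540))) - 3904050/(1/1647107) = 4470954/((412*539)) - 3904050/1/1647107 = 4470954/222068 - 3904050*1647107 = 4470954*(1/222068) - 6430388083350 = 2235477/111034 - 6430388083350 = -713991710444448423/111034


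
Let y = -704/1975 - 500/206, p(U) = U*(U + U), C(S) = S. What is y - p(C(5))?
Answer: -10737512/203425 ≈ -52.784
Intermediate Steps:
p(U) = 2*U² (p(U) = U*(2*U) = 2*U²)
y = -566262/203425 (y = -704*1/1975 - 500*1/206 = -704/1975 - 250/103 = -566262/203425 ≈ -2.7836)
y - p(C(5)) = -566262/203425 - 2*5² = -566262/203425 - 2*25 = -566262/203425 - 1*50 = -566262/203425 - 50 = -10737512/203425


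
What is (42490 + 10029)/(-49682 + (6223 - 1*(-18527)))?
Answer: -52519/24932 ≈ -2.1065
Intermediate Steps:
(42490 + 10029)/(-49682 + (6223 - 1*(-18527))) = 52519/(-49682 + (6223 + 18527)) = 52519/(-49682 + 24750) = 52519/(-24932) = 52519*(-1/24932) = -52519/24932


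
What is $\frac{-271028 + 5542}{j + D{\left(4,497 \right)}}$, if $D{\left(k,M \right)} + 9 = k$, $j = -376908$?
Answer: $\frac{265486}{376913} \approx 0.70437$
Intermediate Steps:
$D{\left(k,M \right)} = -9 + k$
$\frac{-271028 + 5542}{j + D{\left(4,497 \right)}} = \frac{-271028 + 5542}{-376908 + \left(-9 + 4\right)} = - \frac{265486}{-376908 - 5} = - \frac{265486}{-376913} = \left(-265486\right) \left(- \frac{1}{376913}\right) = \frac{265486}{376913}$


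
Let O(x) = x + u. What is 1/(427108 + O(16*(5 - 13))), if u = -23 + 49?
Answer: 1/427006 ≈ 2.3419e-6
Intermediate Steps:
u = 26
O(x) = 26 + x (O(x) = x + 26 = 26 + x)
1/(427108 + O(16*(5 - 13))) = 1/(427108 + (26 + 16*(5 - 13))) = 1/(427108 + (26 + 16*(-8))) = 1/(427108 + (26 - 128)) = 1/(427108 - 102) = 1/427006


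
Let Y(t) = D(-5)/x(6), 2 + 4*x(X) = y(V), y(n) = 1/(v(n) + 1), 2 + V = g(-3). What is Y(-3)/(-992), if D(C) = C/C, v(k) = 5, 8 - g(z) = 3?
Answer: 3/1364 ≈ 0.0021994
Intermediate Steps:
g(z) = 5 (g(z) = 8 - 1*3 = 8 - 3 = 5)
V = 3 (V = -2 + 5 = 3)
y(n) = ⅙ (y(n) = 1/(5 + 1) = 1/6 = ⅙)
x(X) = -11/24 (x(X) = -½ + (¼)*(⅙) = -½ + 1/24 = -11/24)
D(C) = 1
Y(t) = -24/11 (Y(t) = 1/(-11/24) = 1*(-24/11) = -24/11)
Y(-3)/(-992) = -24/11/(-992) = -24/11*(-1/992) = 3/1364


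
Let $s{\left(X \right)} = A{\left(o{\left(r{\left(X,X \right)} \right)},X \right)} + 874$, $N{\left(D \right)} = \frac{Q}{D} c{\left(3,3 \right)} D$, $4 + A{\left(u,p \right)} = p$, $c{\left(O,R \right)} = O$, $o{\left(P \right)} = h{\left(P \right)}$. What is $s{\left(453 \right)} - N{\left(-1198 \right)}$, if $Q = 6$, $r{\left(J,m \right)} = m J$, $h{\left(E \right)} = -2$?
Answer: $1305$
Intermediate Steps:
$r{\left(J,m \right)} = J m$
$o{\left(P \right)} = -2$
$A{\left(u,p \right)} = -4 + p$
$N{\left(D \right)} = 18$ ($N{\left(D \right)} = \frac{6}{D} 3 D = \frac{18}{D} D = 18$)
$s{\left(X \right)} = 870 + X$ ($s{\left(X \right)} = \left(-4 + X\right) + 874 = 870 + X$)
$s{\left(453 \right)} - N{\left(-1198 \right)} = \left(870 + 453\right) - 18 = 1323 - 18 = 1305$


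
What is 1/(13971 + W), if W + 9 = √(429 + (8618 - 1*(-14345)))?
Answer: 6981/97457026 - √1462/48728513 ≈ 7.0847e-5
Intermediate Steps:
W = -9 + 4*√1462 (W = -9 + √(429 + (8618 - 1*(-14345))) = -9 + √(429 + (8618 + 14345)) = -9 + √(429 + 22963) = -9 + √23392 = -9 + 4*√1462 ≈ 143.94)
1/(13971 + W) = 1/(13971 + (-9 + 4*√1462)) = 1/(13962 + 4*√1462)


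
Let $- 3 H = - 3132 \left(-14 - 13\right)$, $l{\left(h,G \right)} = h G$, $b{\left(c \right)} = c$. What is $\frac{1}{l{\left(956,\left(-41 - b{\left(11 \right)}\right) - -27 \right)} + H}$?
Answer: $- \frac{1}{52088} \approx -1.9198 \cdot 10^{-5}$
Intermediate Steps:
$l{\left(h,G \right)} = G h$
$H = -28188$ ($H = - \frac{\left(-3132\right) \left(-14 - 13\right)}{3} = - \frac{\left(-3132\right) \left(-27\right)}{3} = \left(- \frac{1}{3}\right) 84564 = -28188$)
$\frac{1}{l{\left(956,\left(-41 - b{\left(11 \right)}\right) - -27 \right)} + H} = \frac{1}{\left(\left(-41 - 11\right) - -27\right) 956 - 28188} = \frac{1}{\left(\left(-41 - 11\right) + 27\right) 956 - 28188} = \frac{1}{\left(-52 + 27\right) 956 - 28188} = \frac{1}{\left(-25\right) 956 - 28188} = \frac{1}{-23900 - 28188} = \frac{1}{-52088} = - \frac{1}{52088}$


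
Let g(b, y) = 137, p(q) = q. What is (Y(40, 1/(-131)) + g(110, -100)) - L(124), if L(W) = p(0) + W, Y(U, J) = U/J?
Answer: -5227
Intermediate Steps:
L(W) = W (L(W) = 0 + W = W)
(Y(40, 1/(-131)) + g(110, -100)) - L(124) = (40/(1/(-131)) + 137) - 1*124 = (40/(-1/131) + 137) - 124 = (40*(-131) + 137) - 124 = (-5240 + 137) - 124 = -5103 - 124 = -5227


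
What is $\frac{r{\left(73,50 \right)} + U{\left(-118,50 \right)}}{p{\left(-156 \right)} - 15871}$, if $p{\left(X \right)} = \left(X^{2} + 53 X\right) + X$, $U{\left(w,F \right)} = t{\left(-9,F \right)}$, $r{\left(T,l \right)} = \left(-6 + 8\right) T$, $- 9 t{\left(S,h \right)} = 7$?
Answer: $\frac{1307}{369} \approx 3.542$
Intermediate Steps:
$t{\left(S,h \right)} = - \frac{7}{9}$ ($t{\left(S,h \right)} = \left(- \frac{1}{9}\right) 7 = - \frac{7}{9}$)
$r{\left(T,l \right)} = 2 T$
$U{\left(w,F \right)} = - \frac{7}{9}$
$p{\left(X \right)} = X^{2} + 54 X$
$\frac{r{\left(73,50 \right)} + U{\left(-118,50 \right)}}{p{\left(-156 \right)} - 15871} = \frac{2 \cdot 73 - \frac{7}{9}}{- 156 \left(54 - 156\right) - 15871} = \frac{146 - \frac{7}{9}}{\left(-156\right) \left(-102\right) - 15871} = \frac{1307}{9 \left(15912 - 15871\right)} = \frac{1307}{9 \cdot 41} = \frac{1307}{9} \cdot \frac{1}{41} = \frac{1307}{369}$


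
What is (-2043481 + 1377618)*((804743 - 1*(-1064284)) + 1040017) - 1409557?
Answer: -1937026174529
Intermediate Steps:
(-2043481 + 1377618)*((804743 - 1*(-1064284)) + 1040017) - 1409557 = -665863*((804743 + 1064284) + 1040017) - 1409557 = -665863*(1869027 + 1040017) - 1409557 = -665863*2909044 - 1409557 = -1937024764972 - 1409557 = -1937026174529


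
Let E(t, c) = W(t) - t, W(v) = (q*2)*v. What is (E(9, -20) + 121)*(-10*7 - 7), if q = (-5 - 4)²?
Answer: -120890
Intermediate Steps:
q = 81 (q = (-9)² = 81)
W(v) = 162*v (W(v) = (81*2)*v = 162*v)
E(t, c) = 161*t (E(t, c) = 162*t - t = 161*t)
(E(9, -20) + 121)*(-10*7 - 7) = (161*9 + 121)*(-10*7 - 7) = (1449 + 121)*(-70 - 7) = 1570*(-77) = -120890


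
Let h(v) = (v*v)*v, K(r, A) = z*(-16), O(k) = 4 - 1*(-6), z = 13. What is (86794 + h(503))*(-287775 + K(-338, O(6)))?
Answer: -36674727492543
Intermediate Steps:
O(k) = 10 (O(k) = 4 + 6 = 10)
K(r, A) = -208 (K(r, A) = 13*(-16) = -208)
h(v) = v**3 (h(v) = v**2*v = v**3)
(86794 + h(503))*(-287775 + K(-338, O(6))) = (86794 + 503**3)*(-287775 - 208) = (86794 + 127263527)*(-287983) = 127350321*(-287983) = -36674727492543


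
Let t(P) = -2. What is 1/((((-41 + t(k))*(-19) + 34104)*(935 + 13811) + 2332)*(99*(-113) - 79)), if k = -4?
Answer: -1/5801397385868 ≈ -1.7237e-13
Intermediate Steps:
1/((((-41 + t(k))*(-19) + 34104)*(935 + 13811) + 2332)*(99*(-113) - 79)) = 1/((((-41 - 2)*(-19) + 34104)*(935 + 13811) + 2332)*(99*(-113) - 79)) = 1/(((-43*(-19) + 34104)*14746 + 2332)*(-11187 - 79)) = 1/(((817 + 34104)*14746 + 2332)*(-11266)) = -1/11266/(34921*14746 + 2332) = -1/11266/(514945066 + 2332) = -1/11266/514947398 = (1/514947398)*(-1/11266) = -1/5801397385868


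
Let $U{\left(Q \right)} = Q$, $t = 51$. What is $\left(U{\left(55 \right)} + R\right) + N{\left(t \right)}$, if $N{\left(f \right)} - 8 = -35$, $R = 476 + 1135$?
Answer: $1639$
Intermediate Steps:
$R = 1611$
$N{\left(f \right)} = -27$ ($N{\left(f \right)} = 8 - 35 = -27$)
$\left(U{\left(55 \right)} + R\right) + N{\left(t \right)} = \left(55 + 1611\right) - 27 = 1666 - 27 = 1639$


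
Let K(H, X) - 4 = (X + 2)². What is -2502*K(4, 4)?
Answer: -100080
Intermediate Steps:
K(H, X) = 4 + (2 + X)² (K(H, X) = 4 + (X + 2)² = 4 + (2 + X)²)
-2502*K(4, 4) = -2502*(4 + (2 + 4)²) = -2502*(4 + 6²) = -2502*(4 + 36) = -2502*40 = -100080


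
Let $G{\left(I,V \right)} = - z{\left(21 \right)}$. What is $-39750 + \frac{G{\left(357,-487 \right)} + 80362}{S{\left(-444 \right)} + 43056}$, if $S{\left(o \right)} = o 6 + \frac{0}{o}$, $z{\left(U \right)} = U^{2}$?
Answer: $- \frac{1605502079}{40392} \approx -39748.0$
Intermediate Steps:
$S{\left(o \right)} = 6 o$ ($S{\left(o \right)} = 6 o + 0 = 6 o$)
$G{\left(I,V \right)} = -441$ ($G{\left(I,V \right)} = - 21^{2} = \left(-1\right) 441 = -441$)
$-39750 + \frac{G{\left(357,-487 \right)} + 80362}{S{\left(-444 \right)} + 43056} = -39750 + \frac{-441 + 80362}{6 \left(-444\right) + 43056} = -39750 + \frac{79921}{-2664 + 43056} = -39750 + \frac{79921}{40392} = - \frac{1605502079}{40392}$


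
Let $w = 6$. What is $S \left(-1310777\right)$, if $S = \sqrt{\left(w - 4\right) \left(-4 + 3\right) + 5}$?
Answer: $- 1310777 \sqrt{3} \approx -2.2703 \cdot 10^{6}$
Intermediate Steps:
$S = \sqrt{3}$ ($S = \sqrt{\left(6 - 4\right) \left(-4 + 3\right) + 5} = \sqrt{2 \left(-1\right) + 5} = \sqrt{-2 + 5} = \sqrt{3} \approx 1.732$)
$S \left(-1310777\right) = \sqrt{3} \left(-1310777\right) = - 1310777 \sqrt{3}$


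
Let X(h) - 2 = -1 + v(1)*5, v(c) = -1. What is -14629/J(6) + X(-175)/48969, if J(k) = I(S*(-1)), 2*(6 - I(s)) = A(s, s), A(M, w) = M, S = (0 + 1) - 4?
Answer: -159192782/48969 ≈ -3250.9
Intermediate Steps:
S = -3 (S = 1 - 4 = -3)
I(s) = 6 - s/2
J(k) = 9/2 (J(k) = 6 - (-3)*(-1)/2 = 6 - ½*3 = 6 - 3/2 = 9/2)
X(h) = -4 (X(h) = 2 + (-1 - 1*5) = 2 + (-1 - 5) = 2 - 6 = -4)
-14629/J(6) + X(-175)/48969 = -14629/9/2 - 4/48969 = -14629*2/9 - 4*1/48969 = -29258/9 - 4/48969 = -159192782/48969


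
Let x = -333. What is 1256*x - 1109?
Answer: -419357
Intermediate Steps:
1256*x - 1109 = 1256*(-333) - 1109 = -418248 - 1109 = -419357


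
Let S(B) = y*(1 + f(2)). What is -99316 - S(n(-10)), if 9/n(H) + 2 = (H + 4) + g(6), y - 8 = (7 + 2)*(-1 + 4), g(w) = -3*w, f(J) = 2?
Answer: -99421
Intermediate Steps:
y = 35 (y = 8 + (7 + 2)*(-1 + 4) = 8 + 9*3 = 8 + 27 = 35)
n(H) = 9/(-16 + H) (n(H) = 9/(-2 + ((H + 4) - 3*6)) = 9/(-2 + ((4 + H) - 18)) = 9/(-2 + (-14 + H)) = 9/(-16 + H))
S(B) = 105 (S(B) = 35*(1 + 2) = 35*3 = 105)
-99316 - S(n(-10)) = -99316 - 1*105 = -99316 - 105 = -99421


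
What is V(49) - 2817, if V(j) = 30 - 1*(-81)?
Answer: -2706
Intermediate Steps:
V(j) = 111 (V(j) = 30 + 81 = 111)
V(49) - 2817 = 111 - 2817 = -2706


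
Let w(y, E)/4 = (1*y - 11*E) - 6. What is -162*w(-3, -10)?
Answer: -65448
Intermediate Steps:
w(y, E) = -24 - 44*E + 4*y (w(y, E) = 4*((1*y - 11*E) - 6) = 4*((y - 11*E) - 6) = 4*(-6 + y - 11*E) = -24 - 44*E + 4*y)
-162*w(-3, -10) = -162*(-24 - 44*(-10) + 4*(-3)) = -162*(-24 + 440 - 12) = -162*404 = -65448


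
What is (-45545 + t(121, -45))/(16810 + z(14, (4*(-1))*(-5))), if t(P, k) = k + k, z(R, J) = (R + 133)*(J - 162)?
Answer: 45635/4064 ≈ 11.229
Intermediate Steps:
z(R, J) = (-162 + J)*(133 + R) (z(R, J) = (133 + R)*(-162 + J) = (-162 + J)*(133 + R))
t(P, k) = 2*k
(-45545 + t(121, -45))/(16810 + z(14, (4*(-1))*(-5))) = (-45545 + 2*(-45))/(16810 + (-21546 - 162*14 + 133*((4*(-1))*(-5)) + ((4*(-1))*(-5))*14)) = (-45545 - 90)/(16810 + (-21546 - 2268 + 133*(-4*(-5)) - 4*(-5)*14)) = -45635/(16810 + (-21546 - 2268 + 133*20 + 20*14)) = -45635/(16810 + (-21546 - 2268 + 2660 + 280)) = -45635/(16810 - 20874) = -45635/(-4064) = -45635*(-1/4064) = 45635/4064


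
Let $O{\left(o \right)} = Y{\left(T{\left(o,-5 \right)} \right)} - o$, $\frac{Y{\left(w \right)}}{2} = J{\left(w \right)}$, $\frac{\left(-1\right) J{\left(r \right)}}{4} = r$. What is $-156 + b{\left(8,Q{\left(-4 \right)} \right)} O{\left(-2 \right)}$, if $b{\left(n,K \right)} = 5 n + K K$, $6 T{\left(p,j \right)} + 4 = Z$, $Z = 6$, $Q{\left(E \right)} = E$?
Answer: $- \frac{580}{3} \approx -193.33$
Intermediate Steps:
$T{\left(p,j \right)} = \frac{1}{3}$ ($T{\left(p,j \right)} = - \frac{2}{3} + \frac{1}{6} \cdot 6 = - \frac{2}{3} + 1 = \frac{1}{3}$)
$J{\left(r \right)} = - 4 r$
$Y{\left(w \right)} = - 8 w$ ($Y{\left(w \right)} = 2 \left(- 4 w\right) = - 8 w$)
$b{\left(n,K \right)} = K^{2} + 5 n$ ($b{\left(n,K \right)} = 5 n + K^{2} = K^{2} + 5 n$)
$O{\left(o \right)} = - \frac{8}{3} - o$ ($O{\left(o \right)} = \left(-8\right) \frac{1}{3} - o = - \frac{8}{3} - o$)
$-156 + b{\left(8,Q{\left(-4 \right)} \right)} O{\left(-2 \right)} = -156 + \left(\left(-4\right)^{2} + 5 \cdot 8\right) \left(- \frac{8}{3} - -2\right) = -156 + \left(16 + 40\right) \left(- \frac{8}{3} + 2\right) = -156 + 56 \left(- \frac{2}{3}\right) = -156 - \frac{112}{3} = - \frac{580}{3}$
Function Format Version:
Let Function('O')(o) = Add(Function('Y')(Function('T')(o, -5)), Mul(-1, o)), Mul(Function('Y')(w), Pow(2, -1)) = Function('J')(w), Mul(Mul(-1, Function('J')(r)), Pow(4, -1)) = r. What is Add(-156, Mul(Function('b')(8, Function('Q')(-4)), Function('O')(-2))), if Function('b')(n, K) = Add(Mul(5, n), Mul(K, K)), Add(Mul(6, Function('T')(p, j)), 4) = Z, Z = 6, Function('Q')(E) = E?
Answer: Rational(-580, 3) ≈ -193.33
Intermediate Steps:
Function('T')(p, j) = Rational(1, 3) (Function('T')(p, j) = Add(Rational(-2, 3), Mul(Rational(1, 6), 6)) = Add(Rational(-2, 3), 1) = Rational(1, 3))
Function('J')(r) = Mul(-4, r)
Function('Y')(w) = Mul(-8, w) (Function('Y')(w) = Mul(2, Mul(-4, w)) = Mul(-8, w))
Function('b')(n, K) = Add(Pow(K, 2), Mul(5, n)) (Function('b')(n, K) = Add(Mul(5, n), Pow(K, 2)) = Add(Pow(K, 2), Mul(5, n)))
Function('O')(o) = Add(Rational(-8, 3), Mul(-1, o)) (Function('O')(o) = Add(Mul(-8, Rational(1, 3)), Mul(-1, o)) = Add(Rational(-8, 3), Mul(-1, o)))
Add(-156, Mul(Function('b')(8, Function('Q')(-4)), Function('O')(-2))) = Add(-156, Mul(Add(Pow(-4, 2), Mul(5, 8)), Add(Rational(-8, 3), Mul(-1, -2)))) = Add(-156, Mul(Add(16, 40), Add(Rational(-8, 3), 2))) = Add(-156, Mul(56, Rational(-2, 3))) = Add(-156, Rational(-112, 3)) = Rational(-580, 3)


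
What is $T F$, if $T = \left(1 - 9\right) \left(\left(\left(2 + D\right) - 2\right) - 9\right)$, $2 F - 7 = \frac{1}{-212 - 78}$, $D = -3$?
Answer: $\frac{48696}{145} \approx 335.83$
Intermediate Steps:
$F = \frac{2029}{580}$ ($F = \frac{7}{2} + \frac{1}{2 \left(-212 - 78\right)} = \frac{7}{2} + \frac{1}{2 \left(-290\right)} = \frac{7}{2} + \frac{1}{2} \left(- \frac{1}{290}\right) = \frac{7}{2} - \frac{1}{580} = \frac{2029}{580} \approx 3.4983$)
$T = 96$ ($T = \left(1 - 9\right) \left(\left(\left(2 - 3\right) - 2\right) - 9\right) = - 8 \left(\left(-1 - 2\right) - 9\right) = - 8 \left(-3 - 9\right) = \left(-8\right) \left(-12\right) = 96$)
$T F = 96 \cdot \frac{2029}{580} = \frac{48696}{145}$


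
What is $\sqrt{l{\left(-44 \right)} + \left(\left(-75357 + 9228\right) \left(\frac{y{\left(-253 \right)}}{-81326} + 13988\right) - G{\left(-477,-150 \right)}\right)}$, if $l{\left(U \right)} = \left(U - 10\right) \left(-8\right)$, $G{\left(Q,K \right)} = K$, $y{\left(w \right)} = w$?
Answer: $\frac{3 i \sqrt{13872912184003902}}{11618} \approx 30414.0 i$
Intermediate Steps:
$l{\left(U \right)} = 80 - 8 U$ ($l{\left(U \right)} = \left(-10 + U\right) \left(-8\right) = 80 - 8 U$)
$\sqrt{l{\left(-44 \right)} + \left(\left(-75357 + 9228\right) \left(\frac{y{\left(-253 \right)}}{-81326} + 13988\right) - G{\left(-477,-150 \right)}\right)} = \sqrt{\left(80 - -352\right) + \left(\left(-75357 + 9228\right) \left(- \frac{253}{-81326} + 13988\right) - -150\right)} = \sqrt{\left(80 + 352\right) + \left(- 66129 \left(\left(-253\right) \left(- \frac{1}{81326}\right) + 13988\right) + 150\right)} = \sqrt{432 + \left(- 66129 \left(\frac{253}{81326} + 13988\right) + 150\right)} = \sqrt{432 + \left(\left(-66129\right) \frac{1137588341}{81326} + 150\right)} = \sqrt{432 + \left(- \frac{10746797057427}{11618} + 150\right)} = \sqrt{432 - \frac{10746795314727}{11618}} = \sqrt{- \frac{10746790295751}{11618}} = \frac{3 i \sqrt{13872912184003902}}{11618}$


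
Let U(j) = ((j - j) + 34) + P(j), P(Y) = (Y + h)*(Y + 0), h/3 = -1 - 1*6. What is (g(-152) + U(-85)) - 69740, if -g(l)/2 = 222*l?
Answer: 6792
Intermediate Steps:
h = -21 (h = 3*(-1 - 1*6) = 3*(-1 - 6) = 3*(-7) = -21)
g(l) = -444*l
P(Y) = Y*(-21 + Y) (P(Y) = (Y - 21)*(Y + 0) = (-21 + Y)*Y = Y*(-21 + Y))
U(j) = 34 + j*(-21 + j) (U(j) = ((j - j) + 34) + j*(-21 + j) = (0 + 34) + j*(-21 + j) = 34 + j*(-21 + j))
(g(-152) + U(-85)) - 69740 = (-444*(-152) + (34 - 85*(-21 - 85))) - 69740 = (67488 + (34 - 85*(-106))) - 69740 = (67488 + (34 + 9010)) - 69740 = (67488 + 9044) - 69740 = 76532 - 69740 = 6792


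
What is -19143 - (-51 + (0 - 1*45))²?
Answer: -28359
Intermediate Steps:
-19143 - (-51 + (0 - 1*45))² = -19143 - (-51 + (0 - 45))² = -19143 - (-51 - 45)² = -19143 - 1*(-96)² = -19143 - 1*9216 = -19143 - 9216 = -28359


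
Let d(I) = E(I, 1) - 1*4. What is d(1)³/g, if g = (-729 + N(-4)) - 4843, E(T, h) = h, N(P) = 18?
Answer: 27/5554 ≈ 0.0048614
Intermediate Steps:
d(I) = -3 (d(I) = 1 - 1*4 = 1 - 4 = -3)
g = -5554 (g = (-729 + 18) - 4843 = -711 - 4843 = -5554)
d(1)³/g = (-3)³/(-5554) = -27*(-1/5554) = 27/5554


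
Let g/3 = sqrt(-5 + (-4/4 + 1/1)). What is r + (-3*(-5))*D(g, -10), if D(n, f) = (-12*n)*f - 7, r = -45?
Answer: -150 + 5400*I*sqrt(5) ≈ -150.0 + 12075.0*I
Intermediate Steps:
g = 3*I*sqrt(5) (g = 3*sqrt(-5 + (-4/4 + 1/1)) = 3*sqrt(-5 + (-4*1/4 + 1*1)) = 3*sqrt(-5 + (-1 + 1)) = 3*sqrt(-5 + 0) = 3*sqrt(-5) = 3*(I*sqrt(5)) = 3*I*sqrt(5) ≈ 6.7082*I)
D(n, f) = -7 - 12*f*n (D(n, f) = -12*f*n - 7 = -7 - 12*f*n)
r + (-3*(-5))*D(g, -10) = -45 + (-3*(-5))*(-7 - 12*(-10)*3*I*sqrt(5)) = -45 + 15*(-7 + 360*I*sqrt(5)) = -45 + (-105 + 5400*I*sqrt(5)) = -150 + 5400*I*sqrt(5)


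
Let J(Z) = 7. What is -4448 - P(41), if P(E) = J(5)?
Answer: -4455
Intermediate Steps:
P(E) = 7
-4448 - P(41) = -4448 - 1*7 = -4448 - 7 = -4455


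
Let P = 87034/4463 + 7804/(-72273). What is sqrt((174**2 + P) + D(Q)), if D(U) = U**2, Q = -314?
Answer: sqrt(13410033309001719628242)/322554399 ≈ 359.01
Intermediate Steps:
P = 6255379030/322554399 (P = 87034*(1/4463) + 7804*(-1/72273) = 87034/4463 - 7804/72273 = 6255379030/322554399 ≈ 19.393)
sqrt((174**2 + P) + D(Q)) = sqrt((174**2 + 6255379030/322554399) + (-314)**2) = sqrt((30276 + 6255379030/322554399) + 98596) = sqrt(9771912363154/322554399 + 98596) = sqrt(41574485886958/322554399) = sqrt(13410033309001719628242)/322554399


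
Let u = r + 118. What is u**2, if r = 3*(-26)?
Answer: 1600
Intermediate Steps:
r = -78
u = 40 (u = -78 + 118 = 40)
u**2 = 40**2 = 1600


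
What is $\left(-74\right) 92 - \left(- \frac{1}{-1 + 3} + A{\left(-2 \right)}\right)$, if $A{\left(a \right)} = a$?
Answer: $- \frac{13611}{2} \approx -6805.5$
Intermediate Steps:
$\left(-74\right) 92 - \left(- \frac{1}{-1 + 3} + A{\left(-2 \right)}\right) = \left(-74\right) 92 + \left(\frac{1}{-1 + 3} - -2\right) = -6808 + \left(\frac{1}{2} + 2\right) = -6808 + \frac{5}{2} = - \frac{13611}{2}$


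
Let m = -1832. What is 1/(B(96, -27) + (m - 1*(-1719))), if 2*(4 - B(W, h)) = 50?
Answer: -1/134 ≈ -0.0074627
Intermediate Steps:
B(W, h) = -21 (B(W, h) = 4 - ½*50 = 4 - 25 = -21)
1/(B(96, -27) + (m - 1*(-1719))) = 1/(-21 + (-1832 - 1*(-1719))) = 1/(-21 + (-1832 + 1719)) = 1/(-21 - 113) = 1/(-134) = -1/134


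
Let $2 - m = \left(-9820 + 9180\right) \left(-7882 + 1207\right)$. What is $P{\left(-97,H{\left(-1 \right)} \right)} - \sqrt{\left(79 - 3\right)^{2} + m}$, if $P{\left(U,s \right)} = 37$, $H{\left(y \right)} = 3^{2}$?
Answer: $37 - i \sqrt{4266222} \approx 37.0 - 2065.5 i$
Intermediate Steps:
$m = -4271998$ ($m = 2 - \left(-9820 + 9180\right) \left(-7882 + 1207\right) = 2 - \left(-640\right) \left(-6675\right) = 2 - 4272000 = -4271998$)
$H{\left(y \right)} = 9$
$P{\left(-97,H{\left(-1 \right)} \right)} - \sqrt{\left(79 - 3\right)^{2} + m} = 37 - \sqrt{\left(79 - 3\right)^{2} - 4271998} = 37 - \sqrt{76^{2} - 4271998} = 37 - \sqrt{5776 - 4271998} = 37 - \sqrt{-4266222} = 37 - i \sqrt{4266222}$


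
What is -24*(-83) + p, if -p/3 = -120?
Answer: 2352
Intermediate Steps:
p = 360 (p = -3*(-120) = 360)
-24*(-83) + p = -24*(-83) + 360 = 1992 + 360 = 2352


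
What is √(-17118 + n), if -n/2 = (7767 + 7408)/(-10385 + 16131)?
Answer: I*√836318213/221 ≈ 130.86*I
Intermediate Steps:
n = -15175/2873 (n = -2*(7767 + 7408)/(-10385 + 16131) = -30350/5746 = -2*15175/5746 = -15175/2873 ≈ -5.2819)
√(-17118 + n) = √(-17118 - 15175/2873) = √(-49195189/2873) = I*√836318213/221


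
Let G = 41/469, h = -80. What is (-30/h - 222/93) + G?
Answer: -223863/116312 ≈ -1.9247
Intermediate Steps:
G = 41/469 (G = 41*(1/469) = 41/469 ≈ 0.087420)
(-30/h - 222/93) + G = (-30/(-80) - 222/93) + 41/469 = (-30*(-1/80) - 222*1/93) + 41/469 = (3/8 - 74/31) + 41/469 = -499/248 + 41/469 = -223863/116312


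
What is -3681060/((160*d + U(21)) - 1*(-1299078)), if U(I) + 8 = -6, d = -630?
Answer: -920265/299566 ≈ -3.0720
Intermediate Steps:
U(I) = -14 (U(I) = -8 - 6 = -14)
-3681060/((160*d + U(21)) - 1*(-1299078)) = -3681060/((160*(-630) - 14) - 1*(-1299078)) = -3681060/((-100800 - 14) + 1299078) = -3681060/(-100814 + 1299078) = -3681060/1198264 = -3681060*1/1198264 = -920265/299566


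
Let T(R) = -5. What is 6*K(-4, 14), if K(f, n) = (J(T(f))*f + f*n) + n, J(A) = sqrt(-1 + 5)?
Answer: -300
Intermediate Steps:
J(A) = 2 (J(A) = sqrt(4) = 2)
K(f, n) = n + 2*f + f*n (K(f, n) = (2*f + f*n) + n = n + 2*f + f*n)
6*K(-4, 14) = 6*(14 + 2*(-4) - 4*14) = 6*(14 - 8 - 56) = 6*(-50) = -300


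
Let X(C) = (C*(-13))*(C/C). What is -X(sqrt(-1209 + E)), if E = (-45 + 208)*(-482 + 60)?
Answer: 13*I*sqrt(69995) ≈ 3439.4*I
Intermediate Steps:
E = -68786 (E = 163*(-422) = -68786)
X(C) = -13*C (X(C) = -13*C*1 = -13*C)
-X(sqrt(-1209 + E)) = -(-13)*sqrt(-1209 - 68786) = -(-13)*sqrt(-69995) = -(-13)*I*sqrt(69995) = 13*I*sqrt(69995)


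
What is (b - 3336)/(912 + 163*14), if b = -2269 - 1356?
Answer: -6961/3194 ≈ -2.1794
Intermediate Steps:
b = -3625
(b - 3336)/(912 + 163*14) = (-3625 - 3336)/(912 + 163*14) = -6961/(912 + 2282) = -6961/3194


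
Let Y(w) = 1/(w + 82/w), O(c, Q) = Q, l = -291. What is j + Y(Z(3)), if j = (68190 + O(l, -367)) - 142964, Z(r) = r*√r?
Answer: -75141 + 3*√3/109 ≈ -75141.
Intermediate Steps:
Z(r) = r^(3/2)
j = -75141 (j = (68190 - 367) - 142964 = 67823 - 142964 = -75141)
j + Y(Z(3)) = -75141 + 3^(3/2)/(82 + (3^(3/2))²) = -75141 + (3*√3)/(82 + (3*√3)²) = -75141 + (3*√3)/(82 + 27) = -75141 + (3*√3)/109 = -75141 + (3*√3)*(1/109) = -75141 + 3*√3/109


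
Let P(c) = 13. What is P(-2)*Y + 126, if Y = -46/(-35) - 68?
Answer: -25932/35 ≈ -740.91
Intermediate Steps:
Y = -2334/35 (Y = -46*(-1/35) - 68 = 46/35 - 68 = -2334/35 ≈ -66.686)
P(-2)*Y + 126 = 13*(-2334/35) + 126 = -30342/35 + 126 = -25932/35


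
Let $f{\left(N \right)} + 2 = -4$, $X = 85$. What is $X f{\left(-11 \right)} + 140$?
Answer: $-370$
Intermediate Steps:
$f{\left(N \right)} = -6$ ($f{\left(N \right)} = -2 - 4 = -6$)
$X f{\left(-11 \right)} + 140 = 85 \left(-6\right) + 140 = -510 + 140 = -370$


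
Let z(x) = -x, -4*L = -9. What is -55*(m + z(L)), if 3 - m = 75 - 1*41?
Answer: 7315/4 ≈ 1828.8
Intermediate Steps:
L = 9/4 (L = -¼*(-9) = 9/4 ≈ 2.2500)
m = -31 (m = 3 - (75 - 1*41) = 3 - (75 - 41) = 3 - 1*34 = 3 - 34 = -31)
-55*(m + z(L)) = -55*(-31 - 1*9/4) = -55*(-31 - 9/4) = -55*(-133/4) = 7315/4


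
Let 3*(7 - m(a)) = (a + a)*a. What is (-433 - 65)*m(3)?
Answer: -498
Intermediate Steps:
m(a) = 7 - 2*a²/3 (m(a) = 7 - (a + a)*a/3 = 7 - 2*a*a/3 = 7 - 2*a²/3)
(-433 - 65)*m(3) = (-433 - 65)*(7 - ⅔*3²) = -498*(7 - ⅔*9) = -498*(7 - 6) = -498*1 = -498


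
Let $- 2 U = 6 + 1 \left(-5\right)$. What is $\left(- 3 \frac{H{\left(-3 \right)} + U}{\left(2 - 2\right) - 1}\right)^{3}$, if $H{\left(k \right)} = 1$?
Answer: $\frac{27}{8} \approx 3.375$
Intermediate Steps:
$U = - \frac{1}{2}$ ($U = - \frac{6 + 1 \left(-5\right)}{2} = - \frac{6 - 5}{2} = \left(- \frac{1}{2}\right) 1 = - \frac{1}{2} \approx -0.5$)
$\left(- 3 \frac{H{\left(-3 \right)} + U}{\left(2 - 2\right) - 1}\right)^{3} = \left(- 3 \frac{1 - \frac{1}{2}}{\left(2 - 2\right) - 1}\right)^{3} = \left(- 3 \frac{1}{2 \left(\left(2 - 2\right) - 1\right)}\right)^{3} = \left(- 3 \frac{1}{2 \left(0 - 1\right)}\right)^{3} = \left(- 3 \frac{1}{2 \left(-1\right)}\right)^{3} = \left(- 3 \cdot \frac{1}{2} \left(-1\right)\right)^{3} = \left(\left(-3\right) \left(- \frac{1}{2}\right)\right)^{3} = \left(\frac{3}{2}\right)^{3} = \frac{27}{8}$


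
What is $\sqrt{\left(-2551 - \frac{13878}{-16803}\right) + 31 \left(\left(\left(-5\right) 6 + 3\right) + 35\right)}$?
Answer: $\frac{i \sqrt{8024662853}}{1867} \approx 47.981 i$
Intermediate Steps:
$\sqrt{\left(-2551 - \frac{13878}{-16803}\right) + 31 \left(\left(\left(-5\right) 6 + 3\right) + 35\right)} = \sqrt{\left(-2551 - 13878 \left(- \frac{1}{16803}\right)\right) + 31 \left(\left(-30 + 3\right) + 35\right)} = \sqrt{\left(-2551 - - \frac{1542}{1867}\right) + 31 \left(-27 + 35\right)} = \sqrt{\left(-2551 + \frac{1542}{1867}\right) + 31 \cdot 8} = \sqrt{- \frac{4761175}{1867} + 248} = \sqrt{- \frac{4298159}{1867}} = \frac{i \sqrt{8024662853}}{1867}$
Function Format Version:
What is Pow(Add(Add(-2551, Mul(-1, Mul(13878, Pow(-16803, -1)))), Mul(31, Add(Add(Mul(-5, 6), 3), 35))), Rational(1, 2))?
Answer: Mul(Rational(1, 1867), I, Pow(8024662853, Rational(1, 2))) ≈ Mul(47.981, I)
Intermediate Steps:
Pow(Add(Add(-2551, Mul(-1, Mul(13878, Pow(-16803, -1)))), Mul(31, Add(Add(Mul(-5, 6), 3), 35))), Rational(1, 2)) = Pow(Add(Add(-2551, Mul(-1, Mul(13878, Rational(-1, 16803)))), Mul(31, Add(Add(-30, 3), 35))), Rational(1, 2)) = Pow(Add(Add(-2551, Mul(-1, Rational(-1542, 1867))), Mul(31, Add(-27, 35))), Rational(1, 2)) = Pow(Add(Add(-2551, Rational(1542, 1867)), Mul(31, 8)), Rational(1, 2)) = Pow(Add(Rational(-4761175, 1867), 248), Rational(1, 2)) = Pow(Rational(-4298159, 1867), Rational(1, 2)) = Mul(Rational(1, 1867), I, Pow(8024662853, Rational(1, 2)))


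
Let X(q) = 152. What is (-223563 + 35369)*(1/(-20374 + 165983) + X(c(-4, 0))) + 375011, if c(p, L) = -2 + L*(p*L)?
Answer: -4110611713687/145609 ≈ -2.8230e+7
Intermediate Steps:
c(p, L) = -2 + p*L**2 (c(p, L) = -2 + L*(L*p) = -2 + p*L**2)
(-223563 + 35369)*(1/(-20374 + 165983) + X(c(-4, 0))) + 375011 = (-223563 + 35369)*(1/(-20374 + 165983) + 152) + 375011 = -188194*(1/145609 + 152) + 375011 = -188194*22132569/145609 + 375011 = -4165216690386/145609 + 375011 = -4110611713687/145609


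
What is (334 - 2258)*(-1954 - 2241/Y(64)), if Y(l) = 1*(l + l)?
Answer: 121381793/32 ≈ 3.7932e+6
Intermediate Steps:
Y(l) = 2*l (Y(l) = 1*(2*l) = 2*l)
(334 - 2258)*(-1954 - 2241/Y(64)) = (334 - 2258)*(-1954 - 2241/(2*64)) = -1924*(-1954 - 2241/128) = -1924*(-252353/128) = 121381793/32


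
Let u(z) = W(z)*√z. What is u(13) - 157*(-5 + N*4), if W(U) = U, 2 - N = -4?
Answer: -2983 + 13*√13 ≈ -2936.1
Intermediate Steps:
N = 6 (N = 2 - 1*(-4) = 2 + 4 = 6)
u(z) = z^(3/2) (u(z) = z*√z = z^(3/2))
u(13) - 157*(-5 + N*4) = 13^(3/2) - 157*(-5 + 6*4) = 13*√13 - 157*(-5 + 24) = 13*√13 - 157*19 = 13*√13 - 2983 = -2983 + 13*√13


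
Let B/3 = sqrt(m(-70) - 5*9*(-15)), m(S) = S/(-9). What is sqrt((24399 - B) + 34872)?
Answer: sqrt(59271 - sqrt(6145)) ≈ 243.30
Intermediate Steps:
m(S) = -S/9 (m(S) = S*(-1/9) = -S/9)
B = sqrt(6145) (B = 3*sqrt(-1/9*(-70) - 5*9*(-15)) = 3*sqrt(70/9 - 45*(-15)) = 3*sqrt(70/9 + 675) = 3*sqrt(6145/9) = 3*(sqrt(6145)/3) = sqrt(6145) ≈ 78.390)
sqrt((24399 - B) + 34872) = sqrt((24399 - sqrt(6145)) + 34872) = sqrt(59271 - sqrt(6145))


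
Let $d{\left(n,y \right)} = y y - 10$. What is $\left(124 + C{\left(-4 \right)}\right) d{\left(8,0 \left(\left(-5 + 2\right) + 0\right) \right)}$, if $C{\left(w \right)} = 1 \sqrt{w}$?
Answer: $-1240 - 20 i \approx -1240.0 - 20.0 i$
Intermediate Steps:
$d{\left(n,y \right)} = -10 + y^{2}$ ($d{\left(n,y \right)} = y^{2} - 10 = -10 + y^{2}$)
$C{\left(w \right)} = \sqrt{w}$
$\left(124 + C{\left(-4 \right)}\right) d{\left(8,0 \left(\left(-5 + 2\right) + 0\right) \right)} = \left(124 + \sqrt{-4}\right) \left(-10 + \left(0 \left(\left(-5 + 2\right) + 0\right)\right)^{2}\right) = \left(124 + 2 i\right) \left(-10 + \left(0 \left(-3 + 0\right)\right)^{2}\right) = \left(124 + 2 i\right) \left(-10 + \left(0 \left(-3\right)\right)^{2}\right) = \left(124 + 2 i\right) \left(-10 + 0^{2}\right) = \left(124 + 2 i\right) \left(-10 + 0\right) = \left(124 + 2 i\right) \left(-10\right) = -1240 - 20 i$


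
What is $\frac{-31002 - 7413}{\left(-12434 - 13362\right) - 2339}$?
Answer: $\frac{7683}{5627} \approx 1.3654$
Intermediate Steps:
$\frac{-31002 - 7413}{\left(-12434 - 13362\right) - 2339} = - \frac{38415}{-25796 - 2339} = - \frac{38415}{-28135} = \left(-38415\right) \left(- \frac{1}{28135}\right) = \frac{7683}{5627}$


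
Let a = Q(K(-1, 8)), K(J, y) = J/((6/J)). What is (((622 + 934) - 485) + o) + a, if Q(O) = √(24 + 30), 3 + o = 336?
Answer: 1404 + 3*√6 ≈ 1411.3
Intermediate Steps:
o = 333 (o = -3 + 336 = 333)
K(J, y) = J²/6 (K(J, y) = J*(J/6) = J²/6)
Q(O) = 3*√6 (Q(O) = √54 = 3*√6)
a = 3*√6 ≈ 7.3485
(((622 + 934) - 485) + o) + a = (((622 + 934) - 485) + 333) + 3*√6 = ((1556 - 485) + 333) + 3*√6 = (1071 + 333) + 3*√6 = 1404 + 3*√6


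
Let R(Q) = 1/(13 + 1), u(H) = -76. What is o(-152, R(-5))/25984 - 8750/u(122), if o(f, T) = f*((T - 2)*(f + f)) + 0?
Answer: 3015841/26999 ≈ 111.70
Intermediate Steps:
R(Q) = 1/14
o(f, T) = 2*f**2*(-2 + T) (o(f, T) = f*((-2 + T)*(2*f)) + 0 = f*(2*f*(-2 + T)) + 0 = 2*f**2*(-2 + T) + 0 = 2*f**2*(-2 + T))
o(-152, R(-5))/25984 - 8750/u(122) = (2*(-152)**2*(-2 + 1/14))/25984 - 8750/(-76) = (2*23104*(-27/14))*(1/25984) - 8750*(-1/76) = -623808/7*1/25984 + 4375/38 = -9747/2842 + 4375/38 = 3015841/26999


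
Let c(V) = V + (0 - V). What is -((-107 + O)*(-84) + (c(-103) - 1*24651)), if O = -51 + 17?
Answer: 12807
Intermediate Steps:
c(V) = 0 (c(V) = V - V = 0)
O = -34
-((-107 + O)*(-84) + (c(-103) - 1*24651)) = -((-107 - 34)*(-84) + (0 - 1*24651)) = -(-141*(-84) + (0 - 24651)) = -(11844 - 24651) = -1*(-12807) = 12807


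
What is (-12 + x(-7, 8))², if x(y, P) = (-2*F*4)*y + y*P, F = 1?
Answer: 144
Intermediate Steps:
x(y, P) = -8*y + P*y (x(y, P) = (-2*1*4)*y + y*P = (-2*4)*y + P*y = -8*y + P*y)
(-12 + x(-7, 8))² = (-12 - 7*(-8 + 8))² = (-12 - 7*0)² = (-12 + 0)² = (-12)² = 144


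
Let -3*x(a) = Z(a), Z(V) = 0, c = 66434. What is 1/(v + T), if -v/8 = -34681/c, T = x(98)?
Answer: 33217/138724 ≈ 0.23945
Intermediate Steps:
x(a) = 0 (x(a) = -⅓*0 = 0)
T = 0
v = 138724/33217 (v = -(-277448)/66434 = -8*(-34681/66434) = 138724/33217 ≈ 4.1763)
1/(v + T) = 1/(138724/33217 + 0) = 1/(138724/33217) = 33217/138724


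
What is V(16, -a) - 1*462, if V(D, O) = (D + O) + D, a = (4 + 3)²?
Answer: -479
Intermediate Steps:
a = 49 (a = 7² = 49)
V(D, O) = O + 2*D
V(16, -a) - 1*462 = (-1*49 + 2*16) - 1*462 = (-49 + 32) - 462 = -17 - 462 = -479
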